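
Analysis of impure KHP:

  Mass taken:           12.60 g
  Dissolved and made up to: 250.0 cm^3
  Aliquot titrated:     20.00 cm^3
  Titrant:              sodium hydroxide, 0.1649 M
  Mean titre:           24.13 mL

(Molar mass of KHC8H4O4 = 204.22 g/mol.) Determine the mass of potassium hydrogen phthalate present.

KHC8H4O4 + NaOH → KNaC8H4O4 + H2O
n(NaOH) per titration = 0.02413 × 0.1649 = 3.979 × 10^-3 mol
n(KHC8H4O4) in each aliquot = 3.979 × 10^-3 mol (1:1 ratio)
n(KHC8H4O4) in the whole flask = 3.979 × 10^-3 × 250.0/20.00 = 0.04974 mol
mass of KHC8H4O4 = 0.04974 × 204.22 = 10.16 g

10.16 g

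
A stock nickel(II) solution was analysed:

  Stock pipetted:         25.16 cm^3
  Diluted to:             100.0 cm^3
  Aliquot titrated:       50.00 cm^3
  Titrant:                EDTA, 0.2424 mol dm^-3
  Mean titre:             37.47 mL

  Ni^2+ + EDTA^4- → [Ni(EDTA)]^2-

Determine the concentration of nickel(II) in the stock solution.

n(EDTA) = 0.03747 × 0.2424 = 9.083 × 10^-3 mol
n(Ni2+) in the aliquot = 9.083 × 10^-3 mol (1:1 ratio)
[Ni2+]_dilute = 9.083 × 10^-3 / 0.05000 = 0.1817 mol/L
Dilution factor = 100.0 / 25.16 = 3.975
[Ni2+]_stock = 0.1817 × 3.975 = 0.7220 mol/L

0.7220 mol/L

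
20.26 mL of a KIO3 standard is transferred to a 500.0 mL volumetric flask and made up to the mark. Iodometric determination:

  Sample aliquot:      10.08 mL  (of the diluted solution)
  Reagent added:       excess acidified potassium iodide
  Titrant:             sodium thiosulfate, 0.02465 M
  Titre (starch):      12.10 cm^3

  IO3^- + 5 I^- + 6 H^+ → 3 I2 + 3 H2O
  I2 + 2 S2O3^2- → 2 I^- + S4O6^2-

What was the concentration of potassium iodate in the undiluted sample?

n(S2O3^2-) = 0.01210 × 0.02465 = 2.983 × 10^-4 mol
n(I2) = n(S2O3^2-)/2 = 1.491 × 10^-4 mol
From the 1:3 ratio, n(IO3^-) in the aliquot = 1/3 × 1.491 × 10^-4 = 4.971 × 10^-5 mol
[IO3^-]_dilute = 4.971 × 10^-5 / 0.01008 = 0.004932 mol/L
[IO3^-]_original = 0.004932 × 500.0/20.26 = 0.1217 mol/L

0.1217 M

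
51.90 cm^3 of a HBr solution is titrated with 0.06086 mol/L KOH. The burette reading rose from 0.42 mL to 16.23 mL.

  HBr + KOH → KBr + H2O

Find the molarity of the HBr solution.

n(KOH) = 0.01581 L × 0.06086 mol/L = 9.622 × 10^-4 mol
n(HBr) = 9.622 × 10^-4 mol (1:1 mole ratio)
[HBr] = 9.622 × 10^-4 mol / 0.05190 L = 0.01854 mol/L

0.01854 mol/L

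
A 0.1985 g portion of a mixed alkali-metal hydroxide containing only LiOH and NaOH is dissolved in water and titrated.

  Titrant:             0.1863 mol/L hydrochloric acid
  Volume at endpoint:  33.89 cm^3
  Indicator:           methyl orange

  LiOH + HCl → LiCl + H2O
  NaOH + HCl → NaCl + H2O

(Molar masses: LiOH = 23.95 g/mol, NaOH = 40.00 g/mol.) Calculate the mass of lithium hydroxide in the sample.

n(HCl) = 0.03389 × 0.1863 = 6.314 × 10^-3 mol
Let x = n(LiOH), y = n(NaOH).
Titrant: 1x + 1y = 6.314 × 10^-3;  mass: 23.95x + 40.00y = 0.1985
Solving, x = 3.367 × 10^-3 mol, y = 2.946 × 10^-3 mol
mass of LiOH = 3.367 × 10^-3 × 23.95 = 0.08065 g

0.08065 g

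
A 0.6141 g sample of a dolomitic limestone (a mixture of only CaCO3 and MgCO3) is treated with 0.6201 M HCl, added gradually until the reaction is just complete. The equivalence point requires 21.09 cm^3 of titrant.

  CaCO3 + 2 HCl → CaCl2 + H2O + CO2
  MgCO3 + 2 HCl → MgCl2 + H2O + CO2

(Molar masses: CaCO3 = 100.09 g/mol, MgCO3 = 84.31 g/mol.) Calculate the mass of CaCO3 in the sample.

n(HCl) = 0.02109 × 0.6201 = 0.01308 mol
Let x = n(CaCO3), y = n(MgCO3).
Titrant: 2x + 2y = 0.01308;  mass: 100.09x + 84.31y = 0.6141
Solving, x = 3.980 × 10^-3 mol, y = 2.559 × 10^-3 mol
mass of CaCO3 = 3.980 × 10^-3 × 100.09 = 0.3983 g

0.3983 g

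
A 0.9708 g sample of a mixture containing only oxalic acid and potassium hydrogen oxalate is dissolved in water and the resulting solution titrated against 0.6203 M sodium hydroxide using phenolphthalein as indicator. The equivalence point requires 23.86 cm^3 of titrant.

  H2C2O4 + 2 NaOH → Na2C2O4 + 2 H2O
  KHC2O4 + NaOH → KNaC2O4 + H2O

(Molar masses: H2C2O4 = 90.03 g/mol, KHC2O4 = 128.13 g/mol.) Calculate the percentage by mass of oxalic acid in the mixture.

51.64 %

n(NaOH) = 0.02386 × 0.6203 = 0.01480 mol
Let x = n(H2C2O4), y = n(KHC2O4).
Titrant: 2x + 1y = 0.01480;  mass: 90.03x + 128.13y = 0.9708
Solving, x = 5.568 × 10^-3 mol, y = 3.664 × 10^-3 mol
mass of H2C2O4 = 5.568 × 10^-3 × 90.03 = 0.5013 g
% H2C2O4 = 0.5013 / 0.9708 × 100 = 51.64 %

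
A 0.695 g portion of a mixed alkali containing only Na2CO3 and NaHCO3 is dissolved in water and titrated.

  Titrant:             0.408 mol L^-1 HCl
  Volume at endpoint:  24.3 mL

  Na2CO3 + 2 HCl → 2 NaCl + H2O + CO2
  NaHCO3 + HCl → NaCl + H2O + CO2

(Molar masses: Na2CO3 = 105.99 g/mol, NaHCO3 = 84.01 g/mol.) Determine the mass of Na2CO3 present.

n(HCl) = 0.0243 × 0.408 = 9.91 × 10^-3 mol
Let x = n(Na2CO3), y = n(NaHCO3).
Titrant: 2x + 1y = 9.91 × 10^-3;  mass: 105.99x + 84.01y = 0.695
Solving, x = 2.22 × 10^-3 mol, y = 5.47 × 10^-3 mol
mass of Na2CO3 = 2.22 × 10^-3 × 105.99 = 0.236 g

0.236 g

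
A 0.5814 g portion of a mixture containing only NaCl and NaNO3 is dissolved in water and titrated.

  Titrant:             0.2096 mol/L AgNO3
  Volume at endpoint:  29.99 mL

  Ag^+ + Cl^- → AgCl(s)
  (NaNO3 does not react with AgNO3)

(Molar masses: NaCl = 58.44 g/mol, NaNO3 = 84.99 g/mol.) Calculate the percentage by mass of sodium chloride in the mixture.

n(AgNO3) = 0.02999 × 0.2096 = 6.286 × 10^-3 mol
Let x = n(NaCl), y = n(NaNO3).
Titrant: 1x = 6.286 × 10^-3;  mass: 58.44x + 84.99y = 0.5814
Solving, x = 6.286 × 10^-3 mol, y = 2.519 × 10^-3 mol
mass of NaCl = 6.286 × 10^-3 × 58.44 = 0.3673 g
% NaCl = 0.3673 / 0.5814 × 100 = 63.18 %

63.18 %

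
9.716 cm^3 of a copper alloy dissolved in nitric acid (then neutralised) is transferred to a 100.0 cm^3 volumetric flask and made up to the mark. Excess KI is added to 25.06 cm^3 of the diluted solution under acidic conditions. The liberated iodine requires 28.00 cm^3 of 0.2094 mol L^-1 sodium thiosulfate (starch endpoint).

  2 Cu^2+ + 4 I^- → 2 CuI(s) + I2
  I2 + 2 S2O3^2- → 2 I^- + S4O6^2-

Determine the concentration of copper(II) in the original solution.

2.408 mol/L

n(S2O3^2-) = 0.02800 × 0.2094 = 5.863 × 10^-3 mol
n(I2) = n(S2O3^2-)/2 = 2.932 × 10^-3 mol
From the 2:1 ratio, n(Cu2+) in the aliquot = 2/1 × 2.932 × 10^-3 = 5.863 × 10^-3 mol
[Cu2+]_dilute = 5.863 × 10^-3 / 0.02506 = 0.2340 mol/L
[Cu2+]_original = 0.2340 × 100.0/9.716 = 2.408 mol/L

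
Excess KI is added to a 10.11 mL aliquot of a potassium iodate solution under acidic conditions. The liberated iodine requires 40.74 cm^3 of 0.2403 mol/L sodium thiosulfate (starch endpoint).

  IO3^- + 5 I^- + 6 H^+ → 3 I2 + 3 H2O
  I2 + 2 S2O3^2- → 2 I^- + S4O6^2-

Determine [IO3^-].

0.1614 mol/L

n(S2O3^2-) = 0.04074 × 0.2403 = 9.790 × 10^-3 mol
n(I2) = n(S2O3^2-)/2 = 4.895 × 10^-3 mol
From the 1:3 ratio, n(IO3^-) in the aliquot = 1/3 × 4.895 × 10^-3 = 1.632 × 10^-3 mol
[IO3^-] = 1.632 × 10^-3 / 0.01011 = 0.1614 mol/L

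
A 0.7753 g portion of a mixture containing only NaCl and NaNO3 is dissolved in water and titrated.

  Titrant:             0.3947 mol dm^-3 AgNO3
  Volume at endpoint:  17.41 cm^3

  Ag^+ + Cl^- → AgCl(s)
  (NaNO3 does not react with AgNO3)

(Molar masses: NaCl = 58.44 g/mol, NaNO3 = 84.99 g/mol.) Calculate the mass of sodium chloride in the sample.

0.4016 g

n(AgNO3) = 0.01741 × 0.3947 = 6.872 × 10^-3 mol
Let x = n(NaCl), y = n(NaNO3).
Titrant: 1x = 6.872 × 10^-3;  mass: 58.44x + 84.99y = 0.7753
Solving, x = 6.872 × 10^-3 mol, y = 4.397 × 10^-3 mol
mass of NaCl = 6.872 × 10^-3 × 58.44 = 0.4016 g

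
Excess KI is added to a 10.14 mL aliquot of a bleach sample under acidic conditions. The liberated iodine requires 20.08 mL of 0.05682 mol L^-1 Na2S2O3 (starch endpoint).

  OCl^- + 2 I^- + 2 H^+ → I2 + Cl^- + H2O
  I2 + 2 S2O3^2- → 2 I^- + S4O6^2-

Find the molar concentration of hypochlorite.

n(S2O3^2-) = 0.02008 × 0.05682 = 1.141 × 10^-3 mol
n(I2) = n(S2O3^2-)/2 = 5.705 × 10^-4 mol
n(OCl^-) in the aliquot = 5.705 × 10^-4 mol (1:1 ratio)
[OCl^-] = 5.705 × 10^-4 / 0.01014 = 0.05626 mol/L

0.05626 mol/L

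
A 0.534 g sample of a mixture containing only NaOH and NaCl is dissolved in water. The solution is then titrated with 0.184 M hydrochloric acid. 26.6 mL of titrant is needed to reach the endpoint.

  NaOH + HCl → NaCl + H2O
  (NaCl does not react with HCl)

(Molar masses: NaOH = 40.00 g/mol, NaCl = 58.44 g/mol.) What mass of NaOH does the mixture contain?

n(HCl) = 0.0266 × 0.184 = 4.89 × 10^-3 mol
Let x = n(NaOH), y = n(NaCl).
Titrant: 1x = 4.89 × 10^-3;  mass: 40.00x + 58.44y = 0.534
Solving, x = 4.89 × 10^-3 mol, y = 5.79 × 10^-3 mol
mass of NaOH = 4.89 × 10^-3 × 40.00 = 0.196 g

0.196 g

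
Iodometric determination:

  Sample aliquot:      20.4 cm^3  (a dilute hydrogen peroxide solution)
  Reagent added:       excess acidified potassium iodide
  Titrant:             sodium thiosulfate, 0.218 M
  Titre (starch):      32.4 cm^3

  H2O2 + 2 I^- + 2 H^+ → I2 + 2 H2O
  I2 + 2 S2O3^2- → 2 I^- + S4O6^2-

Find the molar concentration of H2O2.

n(S2O3^2-) = 0.0324 × 0.218 = 7.06 × 10^-3 mol
n(I2) = n(S2O3^2-)/2 = 3.53 × 10^-3 mol
n(H2O2) in the aliquot = 3.53 × 10^-3 mol (1:1 ratio)
[H2O2] = 3.53 × 10^-3 / 0.0204 = 0.173 mol/L

0.173 M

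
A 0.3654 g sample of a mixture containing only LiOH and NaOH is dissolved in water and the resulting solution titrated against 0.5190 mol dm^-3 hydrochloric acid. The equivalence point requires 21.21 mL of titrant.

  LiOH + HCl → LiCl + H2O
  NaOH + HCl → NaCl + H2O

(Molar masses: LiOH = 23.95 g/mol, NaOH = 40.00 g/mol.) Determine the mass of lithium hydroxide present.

n(HCl) = 0.02121 × 0.5190 = 0.01101 mol
Let x = n(LiOH), y = n(NaOH).
Titrant: 1x + 1y = 0.01101;  mass: 23.95x + 40.00y = 0.3654
Solving, x = 4.668 × 10^-3 mol, y = 6.340 × 10^-3 mol
mass of LiOH = 4.668 × 10^-3 × 23.95 = 0.1118 g

0.1118 g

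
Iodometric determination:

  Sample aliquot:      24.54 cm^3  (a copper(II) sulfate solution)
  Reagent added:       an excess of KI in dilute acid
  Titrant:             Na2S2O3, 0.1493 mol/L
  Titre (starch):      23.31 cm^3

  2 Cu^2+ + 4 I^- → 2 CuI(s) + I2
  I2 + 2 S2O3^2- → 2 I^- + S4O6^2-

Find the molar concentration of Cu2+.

n(S2O3^2-) = 0.02331 × 0.1493 = 3.480 × 10^-3 mol
n(I2) = n(S2O3^2-)/2 = 1.740 × 10^-3 mol
From the 2:1 ratio, n(Cu2+) in the aliquot = 2/1 × 1.740 × 10^-3 = 3.480 × 10^-3 mol
[Cu2+] = 3.480 × 10^-3 / 0.02454 = 0.1418 mol/L

0.1418 mol/L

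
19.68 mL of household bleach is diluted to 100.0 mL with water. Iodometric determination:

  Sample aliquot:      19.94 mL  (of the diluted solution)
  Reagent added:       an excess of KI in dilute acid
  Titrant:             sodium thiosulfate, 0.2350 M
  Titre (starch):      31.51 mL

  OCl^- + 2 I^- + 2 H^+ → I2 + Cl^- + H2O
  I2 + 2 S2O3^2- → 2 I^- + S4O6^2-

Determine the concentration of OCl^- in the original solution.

0.9435 M

n(S2O3^2-) = 0.03151 × 0.2350 = 7.405 × 10^-3 mol
n(I2) = n(S2O3^2-)/2 = 3.702 × 10^-3 mol
n(OCl^-) in the aliquot = 3.702 × 10^-3 mol (1:1 ratio)
[OCl^-]_dilute = 3.702 × 10^-3 / 0.01994 = 0.1857 mol/L
[OCl^-]_original = 0.1857 × 100.0/19.68 = 0.9435 mol/L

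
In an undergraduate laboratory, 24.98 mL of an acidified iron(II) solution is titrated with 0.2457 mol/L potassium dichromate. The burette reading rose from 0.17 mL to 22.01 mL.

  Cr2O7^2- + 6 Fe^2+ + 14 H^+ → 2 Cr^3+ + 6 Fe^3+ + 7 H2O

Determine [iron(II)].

1.289 mol/L

n(K2Cr2O7) = 0.02184 L × 0.2457 mol/L = 5.366 × 10^-3 mol
From the 6:1 mole ratio, n(Fe2+) = 6/1 × 5.366 × 10^-3 = 0.03220 mol
[Fe2+] = 0.03220 mol / 0.02498 L = 1.289 mol/L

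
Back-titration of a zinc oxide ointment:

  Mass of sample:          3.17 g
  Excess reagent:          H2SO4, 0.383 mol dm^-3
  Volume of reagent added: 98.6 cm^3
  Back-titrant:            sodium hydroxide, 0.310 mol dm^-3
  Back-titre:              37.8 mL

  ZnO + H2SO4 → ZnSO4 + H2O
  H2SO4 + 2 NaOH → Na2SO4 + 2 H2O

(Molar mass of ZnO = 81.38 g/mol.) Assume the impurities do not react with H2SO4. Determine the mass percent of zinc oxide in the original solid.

81.9 %

n(H2SO4) added = 0.0986 × 0.383 = 0.0378 mol
n(NaOH) used in back-titration = 0.0378 × 0.310 = 0.0117 mol
From the 1:2 ratio, n(H2SO4) left over = 1/2 × 0.0117 = 5.86 × 10^-3 mol
n(H2SO4) consumed by analyte = 0.0378 − 5.86 × 10^-3 = 0.0319 mol
n(ZnO) = 0.0319 mol (1:1 ratio)
mass of ZnO = 0.0319 × 81.38 = 2.60 g
% ZnO = 2.60 / 3.17 × 100 = 81.9 %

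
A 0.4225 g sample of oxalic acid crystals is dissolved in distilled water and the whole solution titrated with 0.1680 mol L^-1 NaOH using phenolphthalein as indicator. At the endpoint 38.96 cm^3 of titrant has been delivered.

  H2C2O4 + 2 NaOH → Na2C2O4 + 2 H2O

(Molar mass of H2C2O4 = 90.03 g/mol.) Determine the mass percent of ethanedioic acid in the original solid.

n(NaOH) = 0.03896 L × 0.1680 mol/L = 6.545 × 10^-3 mol
From the 1:2 ratio, n(H2C2O4) = 1/2 × 6.545 × 10^-3 = 3.273 × 10^-3 mol
mass of H2C2O4 = 3.273 × 10^-3 × 90.03 g/mol = 0.2946 g
% H2C2O4 = 0.2946 / 0.4225 × 100 = 69.74 %

69.74 %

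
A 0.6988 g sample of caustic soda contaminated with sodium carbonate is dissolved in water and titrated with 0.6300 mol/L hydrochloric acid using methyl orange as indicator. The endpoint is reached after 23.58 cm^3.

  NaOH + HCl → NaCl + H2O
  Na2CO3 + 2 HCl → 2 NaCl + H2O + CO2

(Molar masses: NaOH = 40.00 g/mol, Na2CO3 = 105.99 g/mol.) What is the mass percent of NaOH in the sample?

n(HCl) = 0.02358 × 0.6300 = 0.01486 mol
Let x = n(NaOH), y = n(Na2CO3).
Titrant: 1x + 2y = 0.01486;  mass: 40.00x + 105.99y = 0.6988
Solving, x = 6.807 × 10^-3 mol, y = 4.024 × 10^-3 mol
mass of NaOH = 6.807 × 10^-3 × 40.00 = 0.2723 g
% NaOH = 0.2723 / 0.6988 × 100 = 38.97 %

38.97 %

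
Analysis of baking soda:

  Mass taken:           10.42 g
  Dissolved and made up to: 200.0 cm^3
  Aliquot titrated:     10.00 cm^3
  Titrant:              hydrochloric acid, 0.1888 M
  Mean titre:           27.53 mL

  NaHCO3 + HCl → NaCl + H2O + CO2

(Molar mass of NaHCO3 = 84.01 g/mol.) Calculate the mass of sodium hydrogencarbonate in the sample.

8.733 g

n(HCl) per titration = 0.02753 × 0.1888 = 5.198 × 10^-3 mol
n(NaHCO3) in each aliquot = 5.198 × 10^-3 mol (1:1 ratio)
n(NaHCO3) in the whole flask = 5.198 × 10^-3 × 200.0/10.00 = 0.1040 mol
mass of NaHCO3 = 0.1040 × 84.01 = 8.733 g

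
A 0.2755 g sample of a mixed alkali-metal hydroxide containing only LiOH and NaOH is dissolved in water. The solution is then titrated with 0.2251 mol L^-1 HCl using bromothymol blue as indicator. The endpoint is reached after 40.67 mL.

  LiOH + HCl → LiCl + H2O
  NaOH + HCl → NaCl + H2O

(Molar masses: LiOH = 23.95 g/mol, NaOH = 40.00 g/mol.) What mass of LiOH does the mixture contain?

0.1353 g

n(HCl) = 0.04067 × 0.2251 = 9.155 × 10^-3 mol
Let x = n(LiOH), y = n(NaOH).
Titrant: 1x + 1y = 9.155 × 10^-3;  mass: 23.95x + 40.00y = 0.2755
Solving, x = 5.651 × 10^-3 mol, y = 3.504 × 10^-3 mol
mass of LiOH = 5.651 × 10^-3 × 23.95 = 0.1353 g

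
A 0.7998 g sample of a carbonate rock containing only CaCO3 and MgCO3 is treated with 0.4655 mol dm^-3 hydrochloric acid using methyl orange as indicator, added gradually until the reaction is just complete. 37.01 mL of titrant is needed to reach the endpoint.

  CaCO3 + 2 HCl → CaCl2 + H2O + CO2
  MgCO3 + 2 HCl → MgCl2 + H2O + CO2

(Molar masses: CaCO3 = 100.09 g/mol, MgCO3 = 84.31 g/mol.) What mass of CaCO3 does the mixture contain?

0.4665 g

n(HCl) = 0.03701 × 0.4655 = 0.01723 mol
Let x = n(CaCO3), y = n(MgCO3).
Titrant: 2x + 2y = 0.01723;  mass: 100.09x + 84.31y = 0.7998
Solving, x = 4.661 × 10^-3 mol, y = 3.953 × 10^-3 mol
mass of CaCO3 = 4.661 × 10^-3 × 100.09 = 0.4665 g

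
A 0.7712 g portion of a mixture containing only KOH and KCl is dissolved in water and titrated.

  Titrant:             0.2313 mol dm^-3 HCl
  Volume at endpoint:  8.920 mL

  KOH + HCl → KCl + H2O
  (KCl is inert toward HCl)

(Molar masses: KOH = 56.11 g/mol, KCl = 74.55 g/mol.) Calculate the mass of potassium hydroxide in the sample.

0.1158 g

n(HCl) = 0.008920 × 0.2313 = 2.063 × 10^-3 mol
Let x = n(KOH), y = n(KCl).
Titrant: 1x = 2.063 × 10^-3;  mass: 56.11x + 74.55y = 0.7712
Solving, x = 2.063 × 10^-3 mol, y = 8.792 × 10^-3 mol
mass of KOH = 2.063 × 10^-3 × 56.11 = 0.1158 g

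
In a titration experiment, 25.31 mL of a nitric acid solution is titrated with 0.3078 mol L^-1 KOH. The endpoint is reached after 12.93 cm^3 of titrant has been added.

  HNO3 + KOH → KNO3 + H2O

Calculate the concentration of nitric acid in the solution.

n(KOH) = 0.01293 L × 0.3078 mol/L = 3.980 × 10^-3 mol
n(HNO3) = 3.980 × 10^-3 mol (1:1 mole ratio)
[HNO3] = 3.980 × 10^-3 mol / 0.02531 L = 0.1572 mol/L

0.1572 mol/L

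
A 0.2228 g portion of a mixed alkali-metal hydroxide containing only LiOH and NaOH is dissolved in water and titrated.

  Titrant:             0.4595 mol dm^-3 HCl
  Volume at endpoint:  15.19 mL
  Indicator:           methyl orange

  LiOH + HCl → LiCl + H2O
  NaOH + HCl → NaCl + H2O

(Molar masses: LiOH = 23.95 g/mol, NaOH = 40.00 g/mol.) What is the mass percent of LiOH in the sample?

n(HCl) = 0.01519 × 0.4595 = 6.980 × 10^-3 mol
Let x = n(LiOH), y = n(NaOH).
Titrant: 1x + 1y = 6.980 × 10^-3;  mass: 23.95x + 40.00y = 0.2228
Solving, x = 3.514 × 10^-3 mol, y = 3.466 × 10^-3 mol
mass of LiOH = 3.514 × 10^-3 × 23.95 = 0.08415 g
% LiOH = 0.08415 / 0.2228 × 100 = 37.77 %

37.77 %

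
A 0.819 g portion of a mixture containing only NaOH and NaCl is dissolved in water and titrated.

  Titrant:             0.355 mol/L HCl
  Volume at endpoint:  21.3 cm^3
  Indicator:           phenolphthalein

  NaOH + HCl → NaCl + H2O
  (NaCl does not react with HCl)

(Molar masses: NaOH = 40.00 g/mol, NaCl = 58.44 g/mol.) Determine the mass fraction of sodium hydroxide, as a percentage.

n(HCl) = 0.0213 × 0.355 = 7.56 × 10^-3 mol
Let x = n(NaOH), y = n(NaCl).
Titrant: 1x = 7.56 × 10^-3;  mass: 40.00x + 58.44y = 0.819
Solving, x = 7.56 × 10^-3 mol, y = 8.84 × 10^-3 mol
mass of NaOH = 7.56 × 10^-3 × 40.00 = 0.302 g
% NaOH = 0.302 / 0.819 × 100 = 36.9 %

36.9 %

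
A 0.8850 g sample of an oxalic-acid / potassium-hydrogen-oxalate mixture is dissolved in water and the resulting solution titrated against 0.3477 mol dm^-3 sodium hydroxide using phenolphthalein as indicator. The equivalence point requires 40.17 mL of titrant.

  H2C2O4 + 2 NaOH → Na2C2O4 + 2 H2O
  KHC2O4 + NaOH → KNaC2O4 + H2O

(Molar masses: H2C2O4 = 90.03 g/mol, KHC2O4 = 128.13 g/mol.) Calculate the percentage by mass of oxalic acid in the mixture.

55.36 %

n(NaOH) = 0.04017 × 0.3477 = 0.01397 mol
Let x = n(H2C2O4), y = n(KHC2O4).
Titrant: 2x + 1y = 0.01397;  mass: 90.03x + 128.13y = 0.8850
Solving, x = 5.442 × 10^-3 mol, y = 3.083 × 10^-3 mol
mass of H2C2O4 = 5.442 × 10^-3 × 90.03 = 0.4899 g
% H2C2O4 = 0.4899 / 0.8850 × 100 = 55.36 %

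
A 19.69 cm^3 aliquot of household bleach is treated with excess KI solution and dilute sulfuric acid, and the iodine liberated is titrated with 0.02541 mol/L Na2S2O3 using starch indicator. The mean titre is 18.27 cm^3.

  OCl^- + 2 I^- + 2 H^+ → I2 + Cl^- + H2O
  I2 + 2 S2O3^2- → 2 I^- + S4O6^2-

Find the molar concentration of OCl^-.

0.01179 mol/L

n(S2O3^2-) = 0.01827 × 0.02541 = 4.642 × 10^-4 mol
n(I2) = n(S2O3^2-)/2 = 2.321 × 10^-4 mol
n(OCl^-) in the aliquot = 2.321 × 10^-4 mol (1:1 ratio)
[OCl^-] = 2.321 × 10^-4 / 0.01969 = 0.01179 mol/L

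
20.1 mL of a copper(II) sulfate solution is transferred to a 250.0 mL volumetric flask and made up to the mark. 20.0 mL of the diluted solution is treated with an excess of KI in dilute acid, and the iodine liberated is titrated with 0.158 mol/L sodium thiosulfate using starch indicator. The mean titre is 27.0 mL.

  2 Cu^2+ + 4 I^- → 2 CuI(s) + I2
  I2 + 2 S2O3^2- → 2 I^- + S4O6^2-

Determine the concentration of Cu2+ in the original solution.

n(S2O3^2-) = 0.0270 × 0.158 = 4.27 × 10^-3 mol
n(I2) = n(S2O3^2-)/2 = 2.13 × 10^-3 mol
From the 2:1 ratio, n(Cu2+) in the aliquot = 2/1 × 2.13 × 10^-3 = 4.27 × 10^-3 mol
[Cu2+]_dilute = 4.27 × 10^-3 / 0.0200 = 0.213 mol/L
[Cu2+]_original = 0.213 × 250.0/20.1 = 2.65 mol/L

2.65 mol/L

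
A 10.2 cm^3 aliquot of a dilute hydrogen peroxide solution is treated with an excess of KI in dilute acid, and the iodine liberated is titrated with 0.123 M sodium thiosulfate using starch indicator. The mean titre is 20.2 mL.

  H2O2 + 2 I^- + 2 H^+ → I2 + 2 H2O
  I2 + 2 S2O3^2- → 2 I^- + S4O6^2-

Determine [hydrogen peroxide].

n(S2O3^2-) = 0.0202 × 0.123 = 2.48 × 10^-3 mol
n(I2) = n(S2O3^2-)/2 = 1.24 × 10^-3 mol
n(H2O2) in the aliquot = 1.24 × 10^-3 mol (1:1 ratio)
[H2O2] = 1.24 × 10^-3 / 0.0102 = 0.122 mol/L

0.122 M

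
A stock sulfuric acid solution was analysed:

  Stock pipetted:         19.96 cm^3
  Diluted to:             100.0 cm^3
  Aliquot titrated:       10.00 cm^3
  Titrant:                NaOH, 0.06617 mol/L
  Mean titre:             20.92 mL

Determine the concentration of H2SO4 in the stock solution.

0.3468 mol/L

H2SO4 + 2 NaOH → Na2SO4 + 2 H2O
n(NaOH) = 0.02092 × 0.06617 = 1.384 × 10^-3 mol
From the 1:2 ratio, n(H2SO4) in the aliquot = 1/2 × 1.384 × 10^-3 = 6.921 × 10^-4 mol
[H2SO4]_dilute = 6.921 × 10^-4 / 0.01000 = 0.06921 mol/L
Dilution factor = 100.0 / 19.96 = 5.010
[H2SO4]_stock = 0.06921 × 5.010 = 0.3468 mol/L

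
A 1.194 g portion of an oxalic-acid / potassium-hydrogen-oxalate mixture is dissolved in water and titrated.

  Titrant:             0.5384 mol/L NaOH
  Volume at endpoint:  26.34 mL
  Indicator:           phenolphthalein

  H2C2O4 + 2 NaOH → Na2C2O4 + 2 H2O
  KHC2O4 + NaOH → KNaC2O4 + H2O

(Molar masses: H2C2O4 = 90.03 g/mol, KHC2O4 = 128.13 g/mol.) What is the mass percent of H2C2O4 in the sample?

28.26 %

n(NaOH) = 0.02634 × 0.5384 = 0.01418 mol
Let x = n(H2C2O4), y = n(KHC2O4).
Titrant: 2x + 1y = 0.01418;  mass: 90.03x + 128.13y = 1.194
Solving, x = 3.748 × 10^-3 mol, y = 6.685 × 10^-3 mol
mass of H2C2O4 = 3.748 × 10^-3 × 90.03 = 0.3375 g
% H2C2O4 = 0.3375 / 1.194 × 100 = 28.26 %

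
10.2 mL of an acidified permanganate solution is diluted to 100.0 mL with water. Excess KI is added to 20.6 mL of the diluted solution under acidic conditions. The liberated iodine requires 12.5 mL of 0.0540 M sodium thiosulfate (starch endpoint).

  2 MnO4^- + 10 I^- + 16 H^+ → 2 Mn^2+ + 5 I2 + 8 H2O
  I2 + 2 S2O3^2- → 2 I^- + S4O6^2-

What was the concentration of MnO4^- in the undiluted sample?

0.0642 M

n(S2O3^2-) = 0.0125 × 0.0540 = 6.75 × 10^-4 mol
n(I2) = n(S2O3^2-)/2 = 3.38 × 10^-4 mol
From the 2:5 ratio, n(MnO4^-) in the aliquot = 2/5 × 3.38 × 10^-4 = 1.35 × 10^-4 mol
[MnO4^-]_dilute = 1.35 × 10^-4 / 0.0206 = 0.00655 mol/L
[MnO4^-]_original = 0.00655 × 100.0/10.2 = 0.0642 mol/L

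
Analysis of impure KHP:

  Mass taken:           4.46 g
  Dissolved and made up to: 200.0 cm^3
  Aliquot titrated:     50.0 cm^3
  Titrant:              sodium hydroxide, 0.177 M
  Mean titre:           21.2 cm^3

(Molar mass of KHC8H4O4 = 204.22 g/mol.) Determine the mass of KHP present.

KHC8H4O4 + NaOH → KNaC8H4O4 + H2O
n(NaOH) per titration = 0.0212 × 0.177 = 3.75 × 10^-3 mol
n(KHC8H4O4) in each aliquot = 3.75 × 10^-3 mol (1:1 ratio)
n(KHC8H4O4) in the whole flask = 3.75 × 10^-3 × 200.0/50.0 = 0.0150 mol
mass of KHC8H4O4 = 0.0150 × 204.22 = 3.07 g

3.07 g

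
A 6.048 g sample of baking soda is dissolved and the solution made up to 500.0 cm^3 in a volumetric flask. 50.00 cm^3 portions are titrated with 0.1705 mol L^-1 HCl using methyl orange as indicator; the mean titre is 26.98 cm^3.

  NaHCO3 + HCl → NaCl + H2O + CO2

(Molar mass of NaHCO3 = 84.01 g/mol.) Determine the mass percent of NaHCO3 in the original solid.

63.90 %

n(HCl) per titration = 0.02698 × 0.1705 = 4.600 × 10^-3 mol
n(NaHCO3) in each aliquot = 4.600 × 10^-3 mol (1:1 ratio)
n(NaHCO3) in the whole flask = 4.600 × 10^-3 × 500.0/50.00 = 0.04600 mol
mass of NaHCO3 = 0.04600 × 84.01 = 3.865 g
% NaHCO3 = 3.865 / 6.048 × 100 = 63.90 %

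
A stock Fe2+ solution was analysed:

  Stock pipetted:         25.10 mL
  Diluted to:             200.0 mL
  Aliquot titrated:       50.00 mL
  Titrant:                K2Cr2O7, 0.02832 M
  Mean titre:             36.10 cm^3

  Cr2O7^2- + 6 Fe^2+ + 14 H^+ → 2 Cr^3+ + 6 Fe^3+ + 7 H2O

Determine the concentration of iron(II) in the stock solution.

0.9775 M

n(K2Cr2O7) = 0.03610 × 0.02832 = 1.022 × 10^-3 mol
From the 6:1 ratio, n(Fe2+) in the aliquot = 6/1 × 1.022 × 10^-3 = 6.134 × 10^-3 mol
[Fe2+]_dilute = 6.134 × 10^-3 / 0.05000 = 0.1227 mol/L
Dilution factor = 200.0 / 25.10 = 7.968
[Fe2+]_stock = 0.1227 × 7.968 = 0.9775 mol/L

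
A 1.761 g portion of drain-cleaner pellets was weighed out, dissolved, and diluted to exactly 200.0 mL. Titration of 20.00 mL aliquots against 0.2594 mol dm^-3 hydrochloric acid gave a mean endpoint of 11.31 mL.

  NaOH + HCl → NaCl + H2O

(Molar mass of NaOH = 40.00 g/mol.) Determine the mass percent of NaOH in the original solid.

n(HCl) per titration = 0.01131 × 0.2594 = 2.934 × 10^-3 mol
n(NaOH) in each aliquot = 2.934 × 10^-3 mol (1:1 ratio)
n(NaOH) in the whole flask = 2.934 × 10^-3 × 200.0/20.00 = 0.02934 mol
mass of NaOH = 0.02934 × 40.00 = 1.174 g
% NaOH = 1.174 / 1.761 × 100 = 66.64 %

66.64 %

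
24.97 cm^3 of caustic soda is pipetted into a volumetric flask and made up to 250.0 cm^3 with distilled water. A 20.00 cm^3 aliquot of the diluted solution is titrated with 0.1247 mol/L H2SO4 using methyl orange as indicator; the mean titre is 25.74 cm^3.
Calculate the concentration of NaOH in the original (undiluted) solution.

2 NaOH + H2SO4 → Na2SO4 + 2 H2O
n(H2SO4) = 0.02574 × 0.1247 = 3.210 × 10^-3 mol
From the 2:1 ratio, n(NaOH) in the aliquot = 2/1 × 3.210 × 10^-3 = 6.420 × 10^-3 mol
[NaOH]_dilute = 6.420 × 10^-3 / 0.02000 = 0.3210 mol/L
Dilution factor = 250.0 / 24.97 = 10.01
[NaOH]_stock = 0.3210 × 10.01 = 3.214 mol/L

3.214 mol/L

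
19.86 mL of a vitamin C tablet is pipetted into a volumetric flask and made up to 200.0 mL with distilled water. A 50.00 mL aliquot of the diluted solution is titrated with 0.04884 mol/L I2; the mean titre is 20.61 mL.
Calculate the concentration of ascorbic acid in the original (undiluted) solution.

0.2027 mol/L

C6H8O6 + I2 → C6H6O6 + 2 HI
n(I2) = 0.02061 × 0.04884 = 1.007 × 10^-3 mol
n(C6H8O6) in the aliquot = 1.007 × 10^-3 mol (1:1 ratio)
[C6H8O6]_dilute = 1.007 × 10^-3 / 0.05000 = 0.02013 mol/L
Dilution factor = 200.0 / 19.86 = 10.07
[C6H8O6]_stock = 0.02013 × 10.07 = 0.2027 mol/L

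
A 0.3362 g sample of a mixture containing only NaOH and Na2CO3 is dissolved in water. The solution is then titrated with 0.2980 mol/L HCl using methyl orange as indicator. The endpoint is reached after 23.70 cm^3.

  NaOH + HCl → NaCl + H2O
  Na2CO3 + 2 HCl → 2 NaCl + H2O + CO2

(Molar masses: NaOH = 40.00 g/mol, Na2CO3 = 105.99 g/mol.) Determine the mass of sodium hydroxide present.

n(HCl) = 0.02370 × 0.2980 = 7.063 × 10^-3 mol
Let x = n(NaOH), y = n(Na2CO3).
Titrant: 1x + 2y = 7.063 × 10^-3;  mass: 40.00x + 105.99y = 0.3362
Solving, x = 2.931 × 10^-3 mol, y = 2.066 × 10^-3 mol
mass of NaOH = 2.931 × 10^-3 × 40.00 = 0.1172 g

0.1172 g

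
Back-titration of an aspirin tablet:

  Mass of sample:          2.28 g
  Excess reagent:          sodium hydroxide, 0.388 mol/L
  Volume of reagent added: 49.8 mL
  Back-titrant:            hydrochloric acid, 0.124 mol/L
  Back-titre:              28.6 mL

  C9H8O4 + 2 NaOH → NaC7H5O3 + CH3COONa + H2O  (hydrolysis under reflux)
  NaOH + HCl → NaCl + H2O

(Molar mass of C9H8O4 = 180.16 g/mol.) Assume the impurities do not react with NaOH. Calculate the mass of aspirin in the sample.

n(NaOH) added = 0.0498 × 0.388 = 0.0193 mol
n(HCl) used in back-titration = 0.0286 × 0.124 = 3.55 × 10^-3 mol
n(NaOH) left over = 3.55 × 10^-3 mol (1:1 ratio)
n(NaOH) consumed by analyte = 0.0193 − 3.55 × 10^-3 = 0.0158 mol
From the 1:2 ratio, n(C9H8O4) = 1/2 × 0.0158 = 7.89 × 10^-3 mol
mass of C9H8O4 = 7.89 × 10^-3 × 180.16 = 1.42 g

1.42 g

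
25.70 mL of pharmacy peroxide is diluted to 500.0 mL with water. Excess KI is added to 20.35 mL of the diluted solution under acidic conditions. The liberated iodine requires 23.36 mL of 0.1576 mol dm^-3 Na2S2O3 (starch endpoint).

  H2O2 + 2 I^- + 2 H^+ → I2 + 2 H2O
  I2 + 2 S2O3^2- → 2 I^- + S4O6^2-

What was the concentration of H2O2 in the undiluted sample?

n(S2O3^2-) = 0.02336 × 0.1576 = 3.682 × 10^-3 mol
n(I2) = n(S2O3^2-)/2 = 1.841 × 10^-3 mol
n(H2O2) in the aliquot = 1.841 × 10^-3 mol (1:1 ratio)
[H2O2]_dilute = 1.841 × 10^-3 / 0.02035 = 0.09046 mol/L
[H2O2]_original = 0.09046 × 500.0/25.70 = 1.760 mol/L

1.760 mol/L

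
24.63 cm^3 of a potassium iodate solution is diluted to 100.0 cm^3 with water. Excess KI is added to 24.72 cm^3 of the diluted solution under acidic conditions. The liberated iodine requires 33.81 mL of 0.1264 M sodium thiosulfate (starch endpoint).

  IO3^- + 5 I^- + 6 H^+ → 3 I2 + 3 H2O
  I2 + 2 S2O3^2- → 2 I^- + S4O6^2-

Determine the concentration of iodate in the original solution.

n(S2O3^2-) = 0.03381 × 0.1264 = 4.274 × 10^-3 mol
n(I2) = n(S2O3^2-)/2 = 2.137 × 10^-3 mol
From the 1:3 ratio, n(IO3^-) in the aliquot = 1/3 × 2.137 × 10^-3 = 7.123 × 10^-4 mol
[IO3^-]_dilute = 7.123 × 10^-4 / 0.02472 = 0.02881 mol/L
[IO3^-]_original = 0.02881 × 100.0/24.63 = 0.1170 mol/L

0.1170 M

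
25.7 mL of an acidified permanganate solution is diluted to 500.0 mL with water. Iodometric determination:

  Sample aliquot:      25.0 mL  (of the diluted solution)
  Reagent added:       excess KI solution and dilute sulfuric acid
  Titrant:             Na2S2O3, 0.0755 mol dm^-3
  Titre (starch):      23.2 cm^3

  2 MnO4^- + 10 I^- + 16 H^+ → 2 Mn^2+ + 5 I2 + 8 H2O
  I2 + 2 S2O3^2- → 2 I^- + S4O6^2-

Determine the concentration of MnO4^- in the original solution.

n(S2O3^2-) = 0.0232 × 0.0755 = 1.75 × 10^-3 mol
n(I2) = n(S2O3^2-)/2 = 8.76 × 10^-4 mol
From the 2:5 ratio, n(MnO4^-) in the aliquot = 2/5 × 8.76 × 10^-4 = 3.50 × 10^-4 mol
[MnO4^-]_dilute = 3.50 × 10^-4 / 0.0250 = 0.0140 mol/L
[MnO4^-]_original = 0.0140 × 500.0/25.7 = 0.273 mol/L

0.273 mol/L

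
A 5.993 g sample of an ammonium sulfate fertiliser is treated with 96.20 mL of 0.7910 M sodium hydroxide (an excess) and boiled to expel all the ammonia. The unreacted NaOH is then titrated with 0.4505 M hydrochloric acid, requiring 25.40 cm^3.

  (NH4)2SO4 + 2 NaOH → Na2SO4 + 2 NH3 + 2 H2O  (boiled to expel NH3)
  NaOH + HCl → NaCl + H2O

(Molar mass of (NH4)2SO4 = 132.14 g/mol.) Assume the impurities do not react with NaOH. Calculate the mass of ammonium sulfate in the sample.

n(NaOH) added = 0.09620 × 0.7910 = 0.07609 mol
n(HCl) used in back-titration = 0.02540 × 0.4505 = 0.01144 mol
n(NaOH) left over = 0.01144 mol (1:1 ratio)
n(NaOH) consumed by analyte = 0.07609 − 0.01144 = 0.06465 mol
From the 1:2 ratio, n((NH4)2SO4) = 1/2 × 0.06465 = 0.03233 mol
mass of (NH4)2SO4 = 0.03233 × 132.14 = 4.272 g

4.272 g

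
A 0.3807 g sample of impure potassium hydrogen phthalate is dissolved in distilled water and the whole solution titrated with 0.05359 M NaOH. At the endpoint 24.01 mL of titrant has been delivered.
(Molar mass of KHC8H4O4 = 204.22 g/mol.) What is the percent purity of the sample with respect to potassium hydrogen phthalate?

KHC8H4O4 + NaOH → KNaC8H4O4 + H2O
n(NaOH) = 0.02401 L × 0.05359 mol/L = 1.287 × 10^-3 mol
n(KHC8H4O4) = 1.287 × 10^-3 mol (1:1 ratio)
mass of KHC8H4O4 = 1.287 × 10^-3 × 204.22 g/mol = 0.2628 g
% KHC8H4O4 = 0.2628 / 0.3807 × 100 = 69.02 %

69.02 %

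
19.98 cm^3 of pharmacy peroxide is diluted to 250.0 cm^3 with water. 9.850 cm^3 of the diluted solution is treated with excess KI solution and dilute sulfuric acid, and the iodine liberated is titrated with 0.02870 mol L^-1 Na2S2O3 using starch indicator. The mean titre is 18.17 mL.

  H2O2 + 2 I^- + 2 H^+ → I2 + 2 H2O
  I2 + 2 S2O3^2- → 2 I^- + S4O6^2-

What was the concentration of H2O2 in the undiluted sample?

n(S2O3^2-) = 0.01817 × 0.02870 = 5.215 × 10^-4 mol
n(I2) = n(S2O3^2-)/2 = 2.607 × 10^-4 mol
n(H2O2) in the aliquot = 2.607 × 10^-4 mol (1:1 ratio)
[H2O2]_dilute = 2.607 × 10^-4 / 0.009850 = 0.02647 mol/L
[H2O2]_original = 0.02647 × 250.0/19.98 = 0.3312 mol/L

0.3312 mol/L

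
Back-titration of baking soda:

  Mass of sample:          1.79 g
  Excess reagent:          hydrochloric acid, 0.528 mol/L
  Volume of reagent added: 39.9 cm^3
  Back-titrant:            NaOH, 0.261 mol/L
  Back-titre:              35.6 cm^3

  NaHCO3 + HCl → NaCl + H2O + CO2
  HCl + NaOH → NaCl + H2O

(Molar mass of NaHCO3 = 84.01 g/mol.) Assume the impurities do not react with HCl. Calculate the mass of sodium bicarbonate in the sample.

n(HCl) added = 0.0399 × 0.528 = 0.0211 mol
n(NaOH) used in back-titration = 0.0356 × 0.261 = 9.29 × 10^-3 mol
n(HCl) left over = 9.29 × 10^-3 mol (1:1 ratio)
n(HCl) consumed by analyte = 0.0211 − 9.29 × 10^-3 = 0.0118 mol
n(NaHCO3) = 0.0118 mol (1:1 ratio)
mass of NaHCO3 = 0.0118 × 84.01 = 0.989 g

0.989 g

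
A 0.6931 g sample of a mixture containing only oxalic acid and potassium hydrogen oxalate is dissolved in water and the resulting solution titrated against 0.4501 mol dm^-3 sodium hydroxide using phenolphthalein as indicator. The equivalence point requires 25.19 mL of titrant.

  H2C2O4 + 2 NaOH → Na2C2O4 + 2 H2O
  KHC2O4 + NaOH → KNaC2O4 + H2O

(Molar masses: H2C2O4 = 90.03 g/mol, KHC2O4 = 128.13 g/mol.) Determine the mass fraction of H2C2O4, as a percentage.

n(NaOH) = 0.02519 × 0.4501 = 0.01134 mol
Let x = n(H2C2O4), y = n(KHC2O4).
Titrant: 2x + 1y = 0.01134;  mass: 90.03x + 128.13y = 0.6931
Solving, x = 4.570 × 10^-3 mol, y = 2.198 × 10^-3 mol
mass of H2C2O4 = 4.570 × 10^-3 × 90.03 = 0.4114 g
% H2C2O4 = 0.4114 / 0.6931 × 100 = 59.36 %

59.36 %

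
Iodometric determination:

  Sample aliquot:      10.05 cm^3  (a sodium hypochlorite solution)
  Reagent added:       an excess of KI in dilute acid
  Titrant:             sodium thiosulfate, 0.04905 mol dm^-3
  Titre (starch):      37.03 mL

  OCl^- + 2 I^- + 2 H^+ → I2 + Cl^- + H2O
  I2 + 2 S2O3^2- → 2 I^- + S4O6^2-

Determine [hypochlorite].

n(S2O3^2-) = 0.03703 × 0.04905 = 1.816 × 10^-3 mol
n(I2) = n(S2O3^2-)/2 = 9.082 × 10^-4 mol
n(OCl^-) in the aliquot = 9.082 × 10^-4 mol (1:1 ratio)
[OCl^-] = 9.082 × 10^-4 / 0.01005 = 0.09036 mol/L

0.09036 mol/L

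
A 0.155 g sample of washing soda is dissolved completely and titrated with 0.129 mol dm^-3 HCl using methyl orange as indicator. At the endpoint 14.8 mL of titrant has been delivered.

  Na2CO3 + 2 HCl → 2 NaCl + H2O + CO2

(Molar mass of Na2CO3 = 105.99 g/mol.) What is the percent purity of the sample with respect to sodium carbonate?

n(HCl) = 0.0148 L × 0.129 mol/L = 1.91 × 10^-3 mol
From the 1:2 ratio, n(Na2CO3) = 1/2 × 1.91 × 10^-3 = 9.55 × 10^-4 mol
mass of Na2CO3 = 9.55 × 10^-4 × 105.99 g/mol = 0.101 g
% Na2CO3 = 0.101 / 0.155 × 100 = 65.3 %

65.3 %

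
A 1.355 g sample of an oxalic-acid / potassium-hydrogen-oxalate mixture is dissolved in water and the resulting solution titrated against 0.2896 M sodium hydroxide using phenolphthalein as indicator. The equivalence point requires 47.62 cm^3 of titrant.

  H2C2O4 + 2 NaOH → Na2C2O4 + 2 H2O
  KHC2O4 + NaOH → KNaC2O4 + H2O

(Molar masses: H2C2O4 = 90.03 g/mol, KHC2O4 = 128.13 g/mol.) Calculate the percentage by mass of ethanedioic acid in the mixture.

n(NaOH) = 0.04762 × 0.2896 = 0.01379 mol
Let x = n(H2C2O4), y = n(KHC2O4).
Titrant: 2x + 1y = 0.01379;  mass: 90.03x + 128.13y = 1.355
Solving, x = 2.479 × 10^-3 mol, y = 8.834 × 10^-3 mol
mass of H2C2O4 = 2.479 × 10^-3 × 90.03 = 0.2231 g
% H2C2O4 = 0.2231 / 1.355 × 100 = 16.47 %

16.47 %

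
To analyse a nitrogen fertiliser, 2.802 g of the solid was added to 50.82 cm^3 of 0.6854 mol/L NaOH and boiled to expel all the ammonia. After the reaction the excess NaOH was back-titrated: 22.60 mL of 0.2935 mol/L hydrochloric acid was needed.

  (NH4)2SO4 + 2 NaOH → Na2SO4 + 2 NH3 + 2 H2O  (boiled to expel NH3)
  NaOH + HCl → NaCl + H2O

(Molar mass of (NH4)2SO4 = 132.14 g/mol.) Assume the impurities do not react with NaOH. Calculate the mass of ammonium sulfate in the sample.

n(NaOH) added = 0.05082 × 0.6854 = 0.03483 mol
n(HCl) used in back-titration = 0.02260 × 0.2935 = 6.633 × 10^-3 mol
n(NaOH) left over = 6.633 × 10^-3 mol (1:1 ratio)
n(NaOH) consumed by analyte = 0.03483 − 6.633 × 10^-3 = 0.02820 mol
From the 1:2 ratio, n((NH4)2SO4) = 1/2 × 0.02820 = 0.01410 mol
mass of (NH4)2SO4 = 0.01410 × 132.14 = 1.863 g

1.863 g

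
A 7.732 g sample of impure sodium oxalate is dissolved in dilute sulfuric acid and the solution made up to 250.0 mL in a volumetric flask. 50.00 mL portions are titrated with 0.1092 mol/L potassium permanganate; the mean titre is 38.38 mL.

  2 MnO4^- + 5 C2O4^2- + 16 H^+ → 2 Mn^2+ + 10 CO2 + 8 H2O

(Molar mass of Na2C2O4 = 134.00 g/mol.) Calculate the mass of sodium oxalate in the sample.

n(KMnO4) per titration = 0.03838 × 0.1092 = 4.191 × 10^-3 mol
From the 5:2 ratio, n(Na2C2O4) in each aliquot = 5/2 × 4.191 × 10^-3 = 0.01048 mol
n(Na2C2O4) in the whole flask = 0.01048 × 250.0/50.00 = 0.05239 mol
mass of Na2C2O4 = 0.05239 × 134.00 = 7.020 g

7.020 g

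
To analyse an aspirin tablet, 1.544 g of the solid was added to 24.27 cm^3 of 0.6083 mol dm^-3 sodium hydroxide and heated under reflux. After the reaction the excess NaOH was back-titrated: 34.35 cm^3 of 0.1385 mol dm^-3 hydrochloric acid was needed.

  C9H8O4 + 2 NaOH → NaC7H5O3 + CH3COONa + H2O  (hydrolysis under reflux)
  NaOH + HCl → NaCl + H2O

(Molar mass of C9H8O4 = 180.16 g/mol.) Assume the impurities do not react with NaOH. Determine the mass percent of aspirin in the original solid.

58.38 %

n(NaOH) added = 0.02427 × 0.6083 = 0.01476 mol
n(HCl) used in back-titration = 0.03435 × 0.1385 = 4.757 × 10^-3 mol
n(NaOH) left over = 4.757 × 10^-3 mol (1:1 ratio)
n(NaOH) consumed by analyte = 0.01476 − 4.757 × 10^-3 = 0.01001 mol
From the 1:2 ratio, n(C9H8O4) = 1/2 × 0.01001 = 5.003 × 10^-3 mol
mass of C9H8O4 = 5.003 × 10^-3 × 180.16 = 0.9013 g
% C9H8O4 = 0.9013 / 1.544 × 100 = 58.38 %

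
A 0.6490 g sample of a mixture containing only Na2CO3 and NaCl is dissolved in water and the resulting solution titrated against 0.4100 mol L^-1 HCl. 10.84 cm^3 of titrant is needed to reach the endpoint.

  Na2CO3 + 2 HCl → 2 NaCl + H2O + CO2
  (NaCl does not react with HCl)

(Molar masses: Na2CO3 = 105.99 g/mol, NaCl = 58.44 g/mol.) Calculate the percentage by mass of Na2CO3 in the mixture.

n(HCl) = 0.01084 × 0.4100 = 4.444 × 10^-3 mol
Let x = n(Na2CO3), y = n(NaCl).
Titrant: 2x = 4.444 × 10^-3;  mass: 105.99x + 58.44y = 0.6490
Solving, x = 2.222 × 10^-3 mol, y = 7.075 × 10^-3 mol
mass of Na2CO3 = 2.222 × 10^-3 × 105.99 = 0.2355 g
% Na2CO3 = 0.2355 / 0.6490 × 100 = 36.29 %

36.29 %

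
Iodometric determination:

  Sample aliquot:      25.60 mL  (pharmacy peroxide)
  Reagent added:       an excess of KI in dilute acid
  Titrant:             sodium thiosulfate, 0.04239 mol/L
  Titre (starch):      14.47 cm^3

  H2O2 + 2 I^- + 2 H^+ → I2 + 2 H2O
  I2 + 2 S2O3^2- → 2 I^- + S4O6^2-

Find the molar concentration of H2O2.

0.01198 mol/L

n(S2O3^2-) = 0.01447 × 0.04239 = 6.134 × 10^-4 mol
n(I2) = n(S2O3^2-)/2 = 3.067 × 10^-4 mol
n(H2O2) in the aliquot = 3.067 × 10^-4 mol (1:1 ratio)
[H2O2] = 3.067 × 10^-4 / 0.02560 = 0.01198 mol/L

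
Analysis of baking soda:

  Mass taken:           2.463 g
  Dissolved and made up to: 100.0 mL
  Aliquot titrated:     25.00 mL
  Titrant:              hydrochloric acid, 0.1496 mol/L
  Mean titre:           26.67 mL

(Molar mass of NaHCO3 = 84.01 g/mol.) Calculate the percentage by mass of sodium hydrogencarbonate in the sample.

54.44 %

NaHCO3 + HCl → NaCl + H2O + CO2
n(HCl) per titration = 0.02667 × 0.1496 = 3.990 × 10^-3 mol
n(NaHCO3) in each aliquot = 3.990 × 10^-3 mol (1:1 ratio)
n(NaHCO3) in the whole flask = 3.990 × 10^-3 × 100.0/25.00 = 0.01596 mol
mass of NaHCO3 = 0.01596 × 84.01 = 1.341 g
% NaHCO3 = 1.341 / 2.463 × 100 = 54.44 %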